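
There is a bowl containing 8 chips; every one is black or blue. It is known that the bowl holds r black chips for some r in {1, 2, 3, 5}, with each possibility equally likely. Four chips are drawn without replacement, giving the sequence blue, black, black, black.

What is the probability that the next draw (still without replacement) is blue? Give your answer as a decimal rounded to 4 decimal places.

0.5714

The likelihood of the observed sequence under each hypothesis: P(data | r = 1) = (7/8)(1/7)(0/6) = 0; P(data | r = 2) = (6/8)(2/7)(1/6)(0/5) = 0; P(data | r = 3) = (5/8)(3/7)(2/6)(1/5) = 1/56; P(data | r = 5) = (3/8)(5/7)(4/6)(3/5) = 3/28.
Multiplying each by its prior: 1/4 · 0 = 0, 1/4 · 0 = 0, 1/4 · 1/56 = 1/224, 1/4 · 3/28 = 3/112; with total 1/32.
The posterior is then P(r = 1 | data) = 0, P(r = 2 | data) = 0, P(r = 3 | data) = 1/7, P(r = 5 | data) = 6/7.
The predictive probability is P(blue next | data) = (1)(1/7) + (1/2)(6/7) = 4/7.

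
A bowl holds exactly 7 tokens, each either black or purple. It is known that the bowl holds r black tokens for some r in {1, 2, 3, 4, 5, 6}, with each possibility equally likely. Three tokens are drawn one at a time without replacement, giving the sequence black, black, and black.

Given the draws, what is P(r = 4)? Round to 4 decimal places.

The likelihood of the observed sequence under each hypothesis: P(data | r = 1) = (1/7)(0/6) = 0; P(data | r = 2) = (2/7)(1/6)(0/5) = 0; P(data | r = 3) = (3/7)(2/6)(1/5) = 1/35; P(data | r = 4) = (4/7)(3/6)(2/5) = 4/35; P(data | r = 5) = (5/7)(4/6)(3/5) = 2/7; P(data | r = 6) = (6/7)(5/6)(4/5) = 4/7.
Weighting by the prior gives 1/6 · 0 = 0, 1/6 · 0 = 0, 1/6 · 1/35 = 1/210, 1/6 · 4/35 = 2/105, 1/6 · 2/7 = 1/21, 1/6 · 4/7 = 2/21; with total 1/6.
By Bayes' rule, P(r = 4 | data) = (2/105) / (1/6) = 4/35.

0.1143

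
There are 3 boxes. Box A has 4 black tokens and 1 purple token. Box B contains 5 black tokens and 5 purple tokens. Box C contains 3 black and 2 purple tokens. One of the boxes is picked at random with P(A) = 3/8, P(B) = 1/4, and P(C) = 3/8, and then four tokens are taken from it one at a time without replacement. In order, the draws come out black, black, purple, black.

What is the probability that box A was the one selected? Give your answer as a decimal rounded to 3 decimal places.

Compute the likelihood of the observed sequence for each case: P(data | box A) = (4/5)(3/4)(1/3)(2/2) = 1/5; P(data | box B) = (5/10)(4/9)(5/8)(3/7) = 5/84; P(data | box C) = (3/5)(2/4)(2/3)(1/2) = 1/10.
Multiplying each by its prior: 3/8 · 1/5 = 3/40, 1/4 · 5/84 = 5/336, 3/8 · 1/10 = 3/80; these sum to 107/840.
By Bayes' rule, P(box A | data) = (3/40) / (107/840) = 63/107.

0.589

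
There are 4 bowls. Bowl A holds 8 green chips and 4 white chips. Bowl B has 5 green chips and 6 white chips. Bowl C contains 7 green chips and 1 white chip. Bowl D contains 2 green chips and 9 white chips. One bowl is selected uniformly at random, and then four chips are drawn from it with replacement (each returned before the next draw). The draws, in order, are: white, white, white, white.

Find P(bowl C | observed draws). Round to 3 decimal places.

For each hypothesis, P(data | H) works out to: P(data | bowl A) = (4/12)(4/12)(4/12)(4/12) = 0.012346; P(data | bowl B) = (6/11)(6/11)(6/11)(6/11) = 0.088519; P(data | bowl C) = (1/8)(1/8)(1/8)(1/8) = 0.00024414; P(data | bowl D) = (9/11)(9/11)(9/11)(9/11) = 0.44813.
Multiplying each by its prior: 1/4 · 0.012346 = 0.0030864, 1/4 · 0.088519 = 0.02213, 1/4 · 0.00024414 = 6.1035e-05, 1/4 · 0.44813 = 0.11203; these sum to 0.13731.
Hence P(bowl C | data) = (6.1035e-05) / (0.13731) = 0.00044451.

0.000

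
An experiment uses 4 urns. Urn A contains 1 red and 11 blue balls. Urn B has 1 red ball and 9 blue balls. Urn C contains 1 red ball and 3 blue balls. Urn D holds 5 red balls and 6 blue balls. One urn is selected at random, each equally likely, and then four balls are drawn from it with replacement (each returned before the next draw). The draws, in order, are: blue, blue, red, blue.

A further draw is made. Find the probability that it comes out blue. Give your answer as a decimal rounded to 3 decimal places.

Compute the likelihood of the observed sequence for each case: P(data | urn A) = (11/12)(11/12)(1/12)(11/12) = 0.064188; P(data | urn B) = (9/10)(9/10)(1/10)(9/10) = 0.0729; P(data | urn C) = (3/4)(3/4)(1/4)(3/4) = 0.10547; P(data | urn D) = (6/11)(6/11)(5/11)(6/11) = 0.073765.
Multiplying each by its prior: 1/4 · 0.064188 = 0.016047, 1/4 · 0.0729 = 0.018225, 1/4 · 0.10547 = 0.026367, 1/4 · 0.073765 = 0.018441; these sum to 0.079081.
Dividing through by the total gives posterior P(urn A | data) = 0.20292, P(urn B | data) = 0.23046, P(urn C | data) = 0.33342, P(urn D | data) = 0.2332.
The predictive probability is P(blue next | data) = (11/12)(0.20292) + (9/10)(0.23046) + (3/4)(0.33342) + (6/11)(0.2332) = 0.77069.

0.771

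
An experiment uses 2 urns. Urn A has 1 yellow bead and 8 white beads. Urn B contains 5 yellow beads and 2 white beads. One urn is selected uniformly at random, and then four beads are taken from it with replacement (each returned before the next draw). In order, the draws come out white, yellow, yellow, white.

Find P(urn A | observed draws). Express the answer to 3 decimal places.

Compute the likelihood of the observed sequence for each case: P(data | urn A) = (8/9)(1/9)(1/9)(8/9) = 0.0097546; P(data | urn B) = (2/7)(5/7)(5/7)(2/7) = 0.041649.
The prior-weighted likelihoods are 1/2 · 0.0097546 = 0.0048773, 1/2 · 0.041649 = 0.020825; these sum to 0.025702.
Therefore the posterior P(urn A | data) = (0.0048773) / (0.025702) = 0.18976.

0.190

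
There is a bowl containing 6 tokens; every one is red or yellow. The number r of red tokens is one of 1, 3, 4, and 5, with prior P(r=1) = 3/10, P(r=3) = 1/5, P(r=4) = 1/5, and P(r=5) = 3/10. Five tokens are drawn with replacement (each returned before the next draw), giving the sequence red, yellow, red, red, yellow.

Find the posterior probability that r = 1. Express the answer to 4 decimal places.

0.0518

Under each hypothesis, the probability of the observed sequence is: P(data | r = 1) = (1/6)(5/6)(1/6)(1/6)(5/6) = 0.003215; P(data | r = 3) = (3/6)(3/6)(3/6)(3/6)(3/6) = 0.03125; P(data | r = 4) = (4/6)(2/6)(4/6)(4/6)(2/6) = 0.032922; P(data | r = 5) = (5/6)(1/6)(5/6)(5/6)(1/6) = 0.016075.
Weighting by the prior gives 3/10 · 0.003215 = 0.00096451, 1/5 · 0.03125 = 0.00625, 1/5 · 0.032922 = 0.0065844, 3/10 · 0.016075 = 0.0048225; summing to 0.018621.
By Bayes' rule, P(r = 1 | data) = (0.00096451) / (0.018621) = 0.051796.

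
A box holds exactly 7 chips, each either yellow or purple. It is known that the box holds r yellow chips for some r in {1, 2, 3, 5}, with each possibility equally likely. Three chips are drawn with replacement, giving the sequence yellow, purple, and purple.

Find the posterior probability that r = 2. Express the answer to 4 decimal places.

Under each hypothesis, the probability of the observed sequence is: P(data | r = 1) = (1/7)(6/7)(6/7) = 36/343; P(data | r = 2) = (2/7)(5/7)(5/7) = 50/343; P(data | r = 3) = (3/7)(4/7)(4/7) = 48/343; P(data | r = 5) = (5/7)(2/7)(2/7) = 20/343.
Weighting by the prior gives 1/4 · 36/343 = 9/343, 1/4 · 50/343 = 25/686, 1/4 · 48/343 = 12/343, 1/4 · 20/343 = 5/343; with total 11/98.
So P(r = 2 | data) = (25/686) / (11/98) = 25/77.

0.3247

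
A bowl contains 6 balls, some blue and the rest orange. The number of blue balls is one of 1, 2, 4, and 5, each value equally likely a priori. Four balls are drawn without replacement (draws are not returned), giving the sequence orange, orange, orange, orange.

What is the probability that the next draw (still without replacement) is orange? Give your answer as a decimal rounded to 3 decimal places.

0.417

Under each hypothesis, the probability of the observed sequence is: P(data | r = 1) = (5/6)(4/5)(3/4)(2/3) = 1/3; P(data | r = 2) = (4/6)(3/5)(2/4)(1/3) = 1/15; P(data | r = 4) = (2/6)(1/5)(0/4) = 0; P(data | r = 5) = (1/6)(0/5) = 0.
Weighting by the prior gives 1/4 · 1/3 = 1/12, 1/4 · 1/15 = 1/60, 1/4 · 0 = 0, 1/4 · 0 = 0; these sum to 1/10.
The posterior is then P(r = 1 | data) = 5/6, P(r = 2 | data) = 1/6, P(r = 4 | data) = 0, P(r = 5 | data) = 0.
So P(orange next | data) = Σ P(orange next | H) P(H | data) = (1/2)(5/6) + (0)(1/6) = 5/12.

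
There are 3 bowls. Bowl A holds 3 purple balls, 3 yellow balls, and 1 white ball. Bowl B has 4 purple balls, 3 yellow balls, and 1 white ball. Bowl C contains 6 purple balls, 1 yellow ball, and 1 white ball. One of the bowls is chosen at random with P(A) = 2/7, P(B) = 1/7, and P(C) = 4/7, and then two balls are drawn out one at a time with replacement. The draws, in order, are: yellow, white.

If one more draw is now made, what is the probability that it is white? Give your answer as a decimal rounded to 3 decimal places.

For each hypothesis, P(data | H) works out to: P(data | bowl A) = (3/7)(1/7) = 0.061224; P(data | bowl B) = (3/8)(1/8) = 0.046875; P(data | bowl C) = (1/8)(1/8) = 0.015625.
Multiplying each by its prior: 2/7 · 0.061224 = 0.017493, 1/7 · 0.046875 = 0.0066964, 4/7 · 0.015625 = 0.0089286; summing to 0.033118.
Dividing through by the total gives posterior P(bowl A | data) = 0.5282, P(bowl B | data) = 0.2022, P(bowl C | data) = 0.2696.
So P(white next | data) = Σ P(white next | H) P(H | data) = (1/7)(0.5282) + (1/8)(0.2022) + (1/8)(0.2696) = 0.13443.

0.134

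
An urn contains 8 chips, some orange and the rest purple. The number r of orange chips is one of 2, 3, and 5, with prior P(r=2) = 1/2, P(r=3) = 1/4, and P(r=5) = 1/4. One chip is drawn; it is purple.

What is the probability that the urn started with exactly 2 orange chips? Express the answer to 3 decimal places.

The likelihood of this draw under each hypothesis: P(data | r = 2) = (6/8) = 3/4; P(data | r = 3) = (5/8) = 5/8; P(data | r = 5) = (3/8) = 3/8.
The prior-weighted likelihoods are 1/2 · 3/4 = 3/8, 1/4 · 5/8 = 5/32, 1/4 · 3/8 = 3/32; with total 5/8.
By Bayes' rule, P(r = 2 | data) = (3/8) / (5/8) = 3/5.

0.600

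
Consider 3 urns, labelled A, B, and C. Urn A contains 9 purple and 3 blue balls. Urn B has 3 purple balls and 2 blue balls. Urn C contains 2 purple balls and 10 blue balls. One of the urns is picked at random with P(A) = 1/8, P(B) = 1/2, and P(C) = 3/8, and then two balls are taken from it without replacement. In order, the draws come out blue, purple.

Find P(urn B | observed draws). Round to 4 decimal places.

For each hypothesis, P(data | H) works out to: P(data | urn A) = (3/12)(9/11) = 0.20455; P(data | urn B) = (2/5)(3/4) = 0.3; P(data | urn C) = (10/12)(2/11) = 0.15152.
Multiplying each by its prior: 1/8 · 0.20455 = 0.025568, 1/2 · 0.3 = 0.15, 3/8 · 0.15152 = 0.056818; summing to 0.23239.
Therefore the posterior P(urn B | data) = (0.15) / (0.23239) = 0.64548.

0.6455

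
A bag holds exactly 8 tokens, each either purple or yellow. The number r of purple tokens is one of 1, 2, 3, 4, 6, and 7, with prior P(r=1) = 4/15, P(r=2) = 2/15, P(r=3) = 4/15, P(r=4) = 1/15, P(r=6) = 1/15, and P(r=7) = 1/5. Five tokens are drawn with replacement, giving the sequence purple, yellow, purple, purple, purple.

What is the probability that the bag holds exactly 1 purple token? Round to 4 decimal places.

0.0022

Compute the likelihood of the observed sequence for each case: P(data | r = 1) = (1/8)(7/8)(1/8)(1/8)(1/8) = 0.00021362; P(data | r = 2) = (2/8)(6/8)(2/8)(2/8)(2/8) = 0.0029297; P(data | r = 3) = (3/8)(5/8)(3/8)(3/8)(3/8) = 0.01236; P(data | r = 4) = (4/8)(4/8)(4/8)(4/8)(4/8) = 0.03125; P(data | r = 6) = (6/8)(2/8)(6/8)(6/8)(6/8) = 0.079102; P(data | r = 7) = (7/8)(1/8)(7/8)(7/8)(7/8) = 0.073273.
The prior-weighted likelihoods are 4/15 · 0.00021362 = 5.6966e-05, 2/15 · 0.0029297 = 0.00039063, 4/15 · 0.01236 = 0.0032959, 1/15 · 0.03125 = 0.0020833, 1/15 · 0.079102 = 0.0052734, 1/5 · 0.073273 = 0.014655; with total 0.025755.
Hence P(r = 1 | data) = (5.6966e-05) / (0.025755) = 0.0022119.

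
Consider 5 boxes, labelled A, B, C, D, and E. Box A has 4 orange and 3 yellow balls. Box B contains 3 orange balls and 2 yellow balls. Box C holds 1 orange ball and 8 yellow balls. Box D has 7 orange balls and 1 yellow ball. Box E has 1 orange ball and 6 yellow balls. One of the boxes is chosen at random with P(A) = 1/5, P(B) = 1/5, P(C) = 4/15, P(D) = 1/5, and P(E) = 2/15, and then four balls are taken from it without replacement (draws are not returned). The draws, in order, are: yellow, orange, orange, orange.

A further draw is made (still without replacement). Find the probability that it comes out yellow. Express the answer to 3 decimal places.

0.506

Under each hypothesis, the probability of the observed sequence is: P(data | box A) = (3/7)(4/6)(3/5)(2/4) = 0.085714; P(data | box B) = (2/5)(3/4)(2/3)(1/2) = 0.1; P(data | box C) = (8/9)(1/8)(0/7) = 0; P(data | box D) = (1/8)(7/7)(6/6)(5/5) = 0.125; P(data | box E) = (6/7)(1/6)(0/5) = 0.
Weighting by the prior gives 1/5 · 0.085714 = 0.017143, 1/5 · 0.1 = 0.02, 4/15 · 0 = 0, 1/5 · 0.125 = 0.025, 2/15 · 0 = 0; with total 0.062143.
The posterior is then P(box A | data) = 0.27586, P(box B | data) = 0.32184, P(box C | data) = 0, P(box D | data) = 0.4023, P(box E | data) = 0.
So P(yellow next | data) = Σ P(yellow next | H) P(H | data) = (2/3)(0.27586) + (1)(0.32184) + (0)(0.4023) = 0.50575.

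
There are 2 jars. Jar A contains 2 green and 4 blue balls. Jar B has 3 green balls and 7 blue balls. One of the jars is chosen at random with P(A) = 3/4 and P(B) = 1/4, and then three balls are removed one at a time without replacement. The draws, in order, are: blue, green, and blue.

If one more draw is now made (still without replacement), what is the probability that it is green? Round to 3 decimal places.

The likelihood of the observed sequence under each hypothesis: P(data | jar A) = (4/6)(2/5)(3/4) = 1/5; P(data | jar B) = (7/10)(3/9)(6/8) = 7/40.
Weighting by the prior gives 3/4 · 1/5 = 3/20, 1/4 · 7/40 = 7/160; these sum to 31/160.
Dividing through by the total gives posterior P(jar A | data) = 24/31, P(jar B | data) = 7/31.
So P(green next | data) = Σ P(green next | H) P(H | data) = (1/3)(24/31) + (2/7)(7/31) = 10/31.

0.323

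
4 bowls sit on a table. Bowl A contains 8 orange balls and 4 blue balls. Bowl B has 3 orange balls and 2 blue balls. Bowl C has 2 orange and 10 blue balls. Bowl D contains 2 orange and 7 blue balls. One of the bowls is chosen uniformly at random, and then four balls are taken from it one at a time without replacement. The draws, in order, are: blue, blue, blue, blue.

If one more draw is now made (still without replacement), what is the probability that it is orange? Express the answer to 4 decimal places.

Compute the likelihood of the observed sequence for each case: P(data | bowl A) = (4/12)(3/11)(2/10)(1/9) = 0.0020202; P(data | bowl B) = (2/5)(1/4)(0/3) = 0; P(data | bowl C) = (10/12)(9/11)(8/10)(7/9) = 0.42424; P(data | bowl D) = (7/9)(6/8)(5/7)(4/6) = 0.27778.
Weighting by the prior gives 1/4 · 0.0020202 = 0.00050505, 1/4 · 0 = 0, 1/4 · 0.42424 = 0.10606, 1/4 · 0.27778 = 0.069444; summing to 0.17601.
Dividing through by the total gives posterior P(bowl A | data) = 0.0028694, P(bowl B | data) = 0, P(bowl C | data) = 0.60258, P(bowl D | data) = 0.39455.
So P(orange next | data) = Σ P(orange next | H) P(H | data) = (1)(0.0028694) + (1/4)(0.60258) + (2/5)(0.39455) = 0.31133.

0.3113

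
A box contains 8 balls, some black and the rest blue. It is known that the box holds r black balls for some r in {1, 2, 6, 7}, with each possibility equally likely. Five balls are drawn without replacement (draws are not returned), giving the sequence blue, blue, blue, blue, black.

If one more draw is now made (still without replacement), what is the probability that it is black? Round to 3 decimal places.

Compute the likelihood of the observed sequence for each case: P(data | r = 1) = (7/8)(6/7)(5/6)(4/5)(1/4) = 1/8; P(data | r = 2) = (6/8)(5/7)(4/6)(3/5)(2/4) = 3/28; P(data | r = 6) = (2/8)(1/7)(0/6) = 0; P(data | r = 7) = (1/8)(0/7) = 0.
Weighting by the prior gives 1/4 · 1/8 = 1/32, 1/4 · 3/28 = 3/112, 1/4 · 0 = 0, 1/4 · 0 = 0; with total 13/224.
Normalising, the posterior is P(r = 1 | data) = 7/13, P(r = 2 | data) = 6/13, P(r = 6 | data) = 0, P(r = 7 | data) = 0.
The predictive probability is P(black next | data) = (0)(7/13) + (1/3)(6/13) = 2/13.

0.154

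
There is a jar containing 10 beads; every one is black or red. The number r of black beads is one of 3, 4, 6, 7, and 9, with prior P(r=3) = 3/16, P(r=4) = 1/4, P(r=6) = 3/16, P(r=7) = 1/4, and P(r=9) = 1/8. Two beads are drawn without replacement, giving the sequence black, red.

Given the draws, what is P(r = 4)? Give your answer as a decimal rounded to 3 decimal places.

0.288

The likelihood of the observed sequence under each hypothesis: P(data | r = 3) = (3/10)(7/9) = 7/30; P(data | r = 4) = (4/10)(6/9) = 4/15; P(data | r = 6) = (6/10)(4/9) = 4/15; P(data | r = 7) = (7/10)(3/9) = 7/30; P(data | r = 9) = (9/10)(1/9) = 1/10.
Multiplying each by its prior: 3/16 · 7/30 = 7/160, 1/4 · 4/15 = 1/15, 3/16 · 4/15 = 1/20, 1/4 · 7/30 = 7/120, 1/8 · 1/10 = 1/80; these sum to 37/160.
Therefore the posterior P(r = 4 | data) = (1/15) / (37/160) = 32/111.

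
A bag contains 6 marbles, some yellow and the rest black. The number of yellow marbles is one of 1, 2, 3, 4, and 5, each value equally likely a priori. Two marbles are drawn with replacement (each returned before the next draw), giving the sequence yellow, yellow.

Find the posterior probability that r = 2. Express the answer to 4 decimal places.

0.0727

The likelihood of the observed sequence under each hypothesis: P(data | r = 1) = (1/6)(1/6) = 1/36; P(data | r = 2) = (2/6)(2/6) = 1/9; P(data | r = 3) = (3/6)(3/6) = 1/4; P(data | r = 4) = (4/6)(4/6) = 4/9; P(data | r = 5) = (5/6)(5/6) = 25/36.
Multiplying each by its prior: 1/5 · 1/36 = 1/180, 1/5 · 1/9 = 1/45, 1/5 · 1/4 = 1/20, 1/5 · 4/9 = 4/45, 1/5 · 25/36 = 5/36; these sum to 11/36.
Therefore the posterior P(r = 2 | data) = (1/45) / (11/36) = 4/55.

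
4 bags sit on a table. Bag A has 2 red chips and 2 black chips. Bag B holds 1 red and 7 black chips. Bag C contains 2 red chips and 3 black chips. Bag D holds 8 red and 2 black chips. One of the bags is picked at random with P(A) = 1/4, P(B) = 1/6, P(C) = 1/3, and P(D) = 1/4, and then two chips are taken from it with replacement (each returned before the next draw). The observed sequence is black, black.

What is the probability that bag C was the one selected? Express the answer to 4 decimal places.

Under each hypothesis, the probability of the observed sequence is: P(data | bag A) = (2/4)(2/4) = 0.25; P(data | bag B) = (7/8)(7/8) = 0.76562; P(data | bag C) = (3/5)(3/5) = 0.36; P(data | bag D) = (2/10)(2/10) = 0.04.
Weighting by the prior gives 1/4 · 0.25 = 0.0625, 1/6 · 0.76562 = 0.1276, 1/3 · 0.36 = 0.12, 1/4 · 0.04 = 0.01; summing to 0.3201.
By Bayes' rule, P(bag C | data) = (0.12) / (0.3201) = 0.37488.

0.3749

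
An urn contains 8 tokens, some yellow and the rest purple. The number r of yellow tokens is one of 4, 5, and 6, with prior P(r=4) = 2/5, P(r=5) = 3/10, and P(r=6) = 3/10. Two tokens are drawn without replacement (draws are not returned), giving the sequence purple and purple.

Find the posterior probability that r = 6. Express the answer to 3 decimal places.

For each hypothesis, P(data | H) works out to: P(data | r = 4) = (4/8)(3/7) = 3/14; P(data | r = 5) = (3/8)(2/7) = 3/28; P(data | r = 6) = (2/8)(1/7) = 1/28.
Weighting by the prior gives 2/5 · 3/14 = 3/35, 3/10 · 3/28 = 9/280, 3/10 · 1/28 = 3/280; with total 9/70.
So P(r = 6 | data) = (3/280) / (9/70) = 1/12.

0.083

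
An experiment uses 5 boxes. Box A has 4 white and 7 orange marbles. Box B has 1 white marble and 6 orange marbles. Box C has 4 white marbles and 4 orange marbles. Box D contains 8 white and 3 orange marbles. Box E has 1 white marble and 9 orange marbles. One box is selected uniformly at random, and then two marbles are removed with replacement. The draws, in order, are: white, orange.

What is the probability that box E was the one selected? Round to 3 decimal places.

0.101

Compute the likelihood of the observed sequence for each case: P(data | box A) = (4/11)(7/11) = 0.2314; P(data | box B) = (1/7)(6/7) = 0.12245; P(data | box C) = (4/8)(4/8) = 0.25; P(data | box D) = (8/11)(3/11) = 0.19835; P(data | box E) = (1/10)(9/10) = 0.09.
Weighting by the prior gives 1/5 · 0.2314 = 0.046281, 1/5 · 0.12245 = 0.02449, 1/5 · 0.25 = 0.05, 1/5 · 0.19835 = 0.039669, 1/5 · 0.09 = 0.018; summing to 0.17844.
So P(box E | data) = (0.018) / (0.17844) = 0.10087.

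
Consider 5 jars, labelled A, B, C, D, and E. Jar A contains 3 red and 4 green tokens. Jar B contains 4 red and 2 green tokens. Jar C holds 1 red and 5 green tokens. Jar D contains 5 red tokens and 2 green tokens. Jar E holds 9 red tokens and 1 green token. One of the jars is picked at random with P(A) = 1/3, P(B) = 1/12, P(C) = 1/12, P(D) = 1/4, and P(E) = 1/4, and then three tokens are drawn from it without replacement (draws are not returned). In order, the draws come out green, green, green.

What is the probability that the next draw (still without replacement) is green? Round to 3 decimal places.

Under each hypothesis, the probability of the observed sequence is: P(data | jar A) = (4/7)(3/6)(2/5) = 4/35; P(data | jar B) = (2/6)(1/5)(0/4) = 0; P(data | jar C) = (5/6)(4/5)(3/4) = 1/2; P(data | jar D) = (2/7)(1/6)(0/5) = 0; P(data | jar E) = (1/10)(0/9) = 0.
The prior-weighted likelihoods are 1/3 · 4/35 = 4/105, 1/12 · 0 = 0, 1/12 · 1/2 = 1/24, 1/4 · 0 = 0, 1/4 · 0 = 0; with total 67/840.
Dividing through by the total gives posterior P(jar A | data) = 32/67, P(jar B | data) = 0, P(jar C | data) = 35/67, P(jar D | data) = 0, P(jar E | data) = 0.
The predictive probability is P(green next | data) = (1/4)(32/67) + (2/3)(35/67) = 94/201.

0.468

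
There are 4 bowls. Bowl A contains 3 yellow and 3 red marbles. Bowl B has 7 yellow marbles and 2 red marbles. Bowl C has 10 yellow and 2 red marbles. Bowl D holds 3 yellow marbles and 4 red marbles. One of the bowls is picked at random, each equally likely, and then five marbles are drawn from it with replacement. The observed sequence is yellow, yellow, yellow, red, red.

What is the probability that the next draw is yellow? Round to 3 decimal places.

For each hypothesis, P(data | H) works out to: P(data | bowl A) = (3/6)(3/6)(3/6)(3/6)(3/6) = 0.03125; P(data | bowl B) = (7/9)(7/9)(7/9)(2/9)(2/9) = 0.023235; P(data | bowl C) = (10/12)(10/12)(10/12)(2/12)(2/12) = 0.016075; P(data | bowl D) = (3/7)(3/7)(3/7)(4/7)(4/7) = 0.025704.
The prior-weighted likelihoods are 1/4 · 0.03125 = 0.0078125, 1/4 · 0.023235 = 0.0058087, 1/4 · 0.016075 = 0.0040188, 1/4 · 0.025704 = 0.0064259; these sum to 0.024066.
The posterior is then P(bowl A | data) = 0.32463, P(bowl B | data) = 0.24137, P(bowl C | data) = 0.16699, P(bowl D | data) = 0.26701.
The predictive probability is P(yellow next | data) = (1/2)(0.32463) + (7/9)(0.24137) + (5/6)(0.16699) + (3/7)(0.26701) = 0.60364.

0.604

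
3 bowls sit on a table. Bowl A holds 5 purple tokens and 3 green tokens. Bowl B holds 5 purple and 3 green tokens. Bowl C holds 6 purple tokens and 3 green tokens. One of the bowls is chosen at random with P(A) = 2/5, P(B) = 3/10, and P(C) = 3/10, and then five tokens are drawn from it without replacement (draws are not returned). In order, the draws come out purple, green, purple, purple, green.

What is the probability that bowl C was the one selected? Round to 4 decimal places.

Under each hypothesis, the probability of the observed sequence is: P(data | bowl A) = (5/8)(3/7)(4/6)(3/5)(2/4) = 3/56; P(data | bowl B) = (5/8)(3/7)(4/6)(3/5)(2/4) = 3/56; P(data | bowl C) = (6/9)(3/8)(5/7)(4/6)(2/5) = 1/21.
The prior-weighted likelihoods are 2/5 · 3/56 = 3/140, 3/10 · 3/56 = 9/560, 3/10 · 1/21 = 1/70; with total 29/560.
Hence P(bowl C | data) = (1/70) / (29/560) = 8/29.

0.2759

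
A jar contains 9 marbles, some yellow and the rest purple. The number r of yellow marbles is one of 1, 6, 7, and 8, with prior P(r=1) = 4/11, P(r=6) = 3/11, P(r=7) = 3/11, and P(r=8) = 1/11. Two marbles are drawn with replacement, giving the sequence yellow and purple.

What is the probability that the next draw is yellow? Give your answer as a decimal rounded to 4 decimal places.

The likelihood of the observed sequence under each hypothesis: P(data | r = 1) = (1/9)(8/9) = 8/81; P(data | r = 6) = (6/9)(3/9) = 2/9; P(data | r = 7) = (7/9)(2/9) = 14/81; P(data | r = 8) = (8/9)(1/9) = 8/81.
Multiplying each by its prior: 4/11 · 8/81 = 32/891, 3/11 · 2/9 = 2/33, 3/11 · 14/81 = 14/297, 1/11 · 8/81 = 8/891; with total 136/891.
The posterior is then P(r = 1 | data) = 4/17, P(r = 6 | data) = 27/68, P(r = 7 | data) = 21/68, P(r = 8 | data) = 1/17.
The predictive probability is P(yellow next | data) = (1/9)(4/17) + (2/3)(27/68) + (7/9)(21/68) + (8/9)(1/17) = 7/12.

0.5833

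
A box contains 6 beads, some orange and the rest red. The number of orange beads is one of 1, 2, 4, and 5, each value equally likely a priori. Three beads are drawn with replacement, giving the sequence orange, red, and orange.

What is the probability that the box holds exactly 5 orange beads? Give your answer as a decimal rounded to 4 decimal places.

Compute the likelihood of the observed sequence for each case: P(data | r = 1) = (1/6)(5/6)(1/6) = 5/216; P(data | r = 2) = (2/6)(4/6)(2/6) = 2/27; P(data | r = 4) = (4/6)(2/6)(4/6) = 4/27; P(data | r = 5) = (5/6)(1/6)(5/6) = 25/216.
Multiplying each by its prior: 1/4 · 5/216 = 5/864, 1/4 · 2/27 = 1/54, 1/4 · 4/27 = 1/27, 1/4 · 25/216 = 25/864; these sum to 13/144.
By Bayes' rule, P(r = 5 | data) = (25/864) / (13/144) = 25/78.

0.3205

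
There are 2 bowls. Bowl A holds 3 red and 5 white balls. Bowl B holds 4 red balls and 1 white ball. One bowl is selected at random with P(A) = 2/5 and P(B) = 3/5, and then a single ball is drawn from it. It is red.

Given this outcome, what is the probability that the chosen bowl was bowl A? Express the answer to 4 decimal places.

The likelihood of this draw under each hypothesis: P(data | bowl A) = (3/8) = 3/8; P(data | bowl B) = (4/5) = 4/5.
Multiplying each by its prior: 2/5 · 3/8 = 3/20, 3/5 · 4/5 = 12/25; with total 63/100.
Hence P(bowl A | data) = (3/20) / (63/100) = 5/21.

0.2381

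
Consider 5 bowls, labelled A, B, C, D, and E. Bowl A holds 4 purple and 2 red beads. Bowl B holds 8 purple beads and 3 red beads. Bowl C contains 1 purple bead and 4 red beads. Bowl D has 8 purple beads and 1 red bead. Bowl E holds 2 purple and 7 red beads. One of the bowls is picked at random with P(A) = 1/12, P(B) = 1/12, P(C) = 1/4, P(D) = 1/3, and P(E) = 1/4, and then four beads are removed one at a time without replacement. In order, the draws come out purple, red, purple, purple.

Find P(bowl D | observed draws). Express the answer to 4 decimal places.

For each hypothesis, P(data | H) works out to: P(data | bowl A) = (4/6)(2/5)(3/4)(2/3) = 0.13333; P(data | bowl B) = (8/11)(3/10)(7/9)(6/8) = 0.12727; P(data | bowl C) = (1/5)(4/4)(0/3) = 0; P(data | bowl D) = (8/9)(1/8)(7/7)(6/6) = 0.11111; P(data | bowl E) = (2/9)(7/8)(1/7)(0/6) = 0.
Multiplying each by its prior: 1/12 · 0.13333 = 0.011111, 1/12 · 0.12727 = 0.010606, 1/4 · 0 = 0, 1/3 · 0.11111 = 0.037037, 1/4 · 0 = 0; summing to 0.058754.
Therefore the posterior P(bowl D | data) = (0.037037) / (0.058754) = 0.63037.

0.6304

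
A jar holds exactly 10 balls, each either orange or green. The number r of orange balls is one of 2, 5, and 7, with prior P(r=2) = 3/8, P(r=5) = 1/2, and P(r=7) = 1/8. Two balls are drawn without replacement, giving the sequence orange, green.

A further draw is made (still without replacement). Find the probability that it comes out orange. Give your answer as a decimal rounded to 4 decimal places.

0.4246

The likelihood of the observed sequence under each hypothesis: P(data | r = 2) = (2/10)(8/9) = 8/45; P(data | r = 5) = (5/10)(5/9) = 5/18; P(data | r = 7) = (7/10)(3/9) = 7/30.
Weighting by the prior gives 3/8 · 8/45 = 1/15, 1/2 · 5/18 = 5/36, 1/8 · 7/30 = 7/240; summing to 169/720.
The posterior is then P(r = 2 | data) = 48/169, P(r = 5 | data) = 100/169, P(r = 7 | data) = 21/169.
The predictive probability is P(orange next | data) = (1/8)(48/169) + (1/2)(100/169) + (3/4)(21/169) = 287/676.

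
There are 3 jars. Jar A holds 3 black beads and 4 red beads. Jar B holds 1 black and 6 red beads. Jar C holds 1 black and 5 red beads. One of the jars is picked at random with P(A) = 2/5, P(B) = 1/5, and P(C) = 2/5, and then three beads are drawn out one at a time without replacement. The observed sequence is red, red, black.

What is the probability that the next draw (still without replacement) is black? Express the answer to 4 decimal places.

The likelihood of the observed sequence under each hypothesis: P(data | jar A) = (4/7)(3/6)(3/5) = 6/35; P(data | jar B) = (6/7)(5/6)(1/5) = 1/7; P(data | jar C) = (5/6)(4/5)(1/4) = 1/6.
Multiplying each by its prior: 2/5 · 6/35 = 12/175, 1/5 · 1/7 = 1/35, 2/5 · 1/6 = 1/15; with total 86/525.
Normalising, the posterior is P(jar A | data) = 18/43, P(jar B | data) = 15/86, P(jar C | data) = 35/86.
So P(black next | data) = Σ P(black next | H) P(H | data) = (1/2)(18/43) + (0)(15/86) + (0)(35/86) = 9/43.

0.2093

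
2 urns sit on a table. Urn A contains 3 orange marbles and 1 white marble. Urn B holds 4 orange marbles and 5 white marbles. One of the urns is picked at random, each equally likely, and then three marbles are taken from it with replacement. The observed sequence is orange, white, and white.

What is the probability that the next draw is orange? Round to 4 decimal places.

0.5223

Compute the likelihood of the observed sequence for each case: P(data | urn A) = (3/4)(1/4)(1/4) = 0.046875; P(data | urn B) = (4/9)(5/9)(5/9) = 0.13717.
Weighting by the prior gives 1/2 · 0.046875 = 0.023438, 1/2 · 0.13717 = 0.068587; with total 0.092025.
Dividing through by the total gives posterior P(urn A | data) = 0.25469, P(urn B | data) = 0.74531.
The predictive probability is P(orange next | data) = (3/4)(0.25469) + (4/9)(0.74531) = 0.52227.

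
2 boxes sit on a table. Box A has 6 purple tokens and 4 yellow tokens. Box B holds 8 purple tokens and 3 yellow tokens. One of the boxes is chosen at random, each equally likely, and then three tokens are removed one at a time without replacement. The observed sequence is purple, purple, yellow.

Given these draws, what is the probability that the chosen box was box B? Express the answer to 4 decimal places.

0.5045

Under each hypothesis, the probability of the observed sequence is: P(data | box A) = (6/10)(5/9)(4/8) = 1/6; P(data | box B) = (8/11)(7/10)(3/9) = 28/165.
The prior-weighted likelihoods are 1/2 · 1/6 = 1/12, 1/2 · 28/165 = 14/165; these sum to 37/220.
Hence P(box B | data) = (14/165) / (37/220) = 56/111.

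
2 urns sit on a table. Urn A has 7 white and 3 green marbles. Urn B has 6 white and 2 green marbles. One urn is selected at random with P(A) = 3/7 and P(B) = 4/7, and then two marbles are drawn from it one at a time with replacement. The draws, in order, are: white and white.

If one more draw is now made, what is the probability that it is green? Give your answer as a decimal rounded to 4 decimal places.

0.2698

Compute the likelihood of the observed sequence for each case: P(data | urn A) = (7/10)(7/10) = 49/100; P(data | urn B) = (6/8)(6/8) = 9/16.
The prior-weighted likelihoods are 3/7 · 49/100 = 21/100, 4/7 · 9/16 = 9/28; summing to 93/175.
Dividing through by the total gives posterior P(urn A | data) = 0.39516, P(urn B | data) = 0.60484.
Averaging over the posterior, P(green next | data) = (3/10)(0.39516) + (1/4)(0.60484) = 0.26976.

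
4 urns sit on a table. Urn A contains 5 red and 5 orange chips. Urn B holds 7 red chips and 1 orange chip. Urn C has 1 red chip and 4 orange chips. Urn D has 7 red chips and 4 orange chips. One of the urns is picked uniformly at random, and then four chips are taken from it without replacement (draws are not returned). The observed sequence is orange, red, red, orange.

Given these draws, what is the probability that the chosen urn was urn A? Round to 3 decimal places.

Compute the likelihood of the observed sequence for each case: P(data | urn A) = (5/10)(5/9)(4/8)(4/7) = 0.079365; P(data | urn B) = (1/8)(7/7)(6/6)(0/5) = 0; P(data | urn C) = (4/5)(1/4)(0/3) = 0; P(data | urn D) = (4/11)(7/10)(6/9)(3/8) = 0.063636.
Multiplying each by its prior: 1/4 · 0.079365 = 0.019841, 1/4 · 0 = 0, 1/4 · 0 = 0, 1/4 · 0.063636 = 0.015909; with total 0.03575.
Hence P(urn A | data) = (0.019841) / (0.03575) = 0.55499.

0.555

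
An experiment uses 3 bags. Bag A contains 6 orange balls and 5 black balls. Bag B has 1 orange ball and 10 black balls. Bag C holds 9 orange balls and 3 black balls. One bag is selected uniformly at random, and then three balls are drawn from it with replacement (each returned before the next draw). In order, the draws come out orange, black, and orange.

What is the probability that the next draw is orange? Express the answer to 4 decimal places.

0.6349

Compute the likelihood of the observed sequence for each case: P(data | bag A) = (6/11)(5/11)(6/11) = 0.13524; P(data | bag B) = (1/11)(10/11)(1/11) = 0.0075131; P(data | bag C) = (9/12)(3/12)(9/12) = 0.14062.
Weighting by the prior gives 1/3 · 0.13524 = 0.045079, 1/3 · 0.0075131 = 0.0025044, 1/3 · 0.14062 = 0.046875; these sum to 0.094458.
Normalising, the posterior is P(bag A | data) = 0.47724, P(bag B | data) = 0.026513, P(bag C | data) = 0.49625.
So P(orange next | data) = Σ P(orange next | H) P(H | data) = (6/11)(0.47724) + (1/11)(0.026513) + (3/4)(0.49625) = 0.63491.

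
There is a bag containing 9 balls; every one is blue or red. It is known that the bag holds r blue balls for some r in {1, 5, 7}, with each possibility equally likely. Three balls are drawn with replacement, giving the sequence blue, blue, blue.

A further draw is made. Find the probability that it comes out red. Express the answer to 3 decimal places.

0.283

Under each hypothesis, the probability of the observed sequence is: P(data | r = 1) = (1/9)(1/9)(1/9) = 0.0013717; P(data | r = 5) = (5/9)(5/9)(5/9) = 0.17147; P(data | r = 7) = (7/9)(7/9)(7/9) = 0.47051.
The prior-weighted likelihoods are 1/3 · 0.0013717 = 0.00045725, 1/3 · 0.17147 = 0.057156, 1/3 · 0.47051 = 0.15684; summing to 0.21445.
The posterior is then P(r = 1 | data) = 0.0021322, P(r = 5 | data) = 0.26652, P(r = 7 | data) = 0.73134.
The predictive probability is P(red next | data) = (8/9)(0.0021322) + (4/9)(0.26652) + (2/9)(0.73134) = 0.28287.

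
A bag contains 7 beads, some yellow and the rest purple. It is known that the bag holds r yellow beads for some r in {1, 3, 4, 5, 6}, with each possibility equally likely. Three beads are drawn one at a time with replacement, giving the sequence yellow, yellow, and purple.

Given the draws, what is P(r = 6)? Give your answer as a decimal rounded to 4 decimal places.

0.2045

The likelihood of the observed sequence under each hypothesis: P(data | r = 1) = (1/7)(1/7)(6/7) = 0.017493; P(data | r = 3) = (3/7)(3/7)(4/7) = 0.10496; P(data | r = 4) = (4/7)(4/7)(3/7) = 0.13994; P(data | r = 5) = (5/7)(5/7)(2/7) = 0.14577; P(data | r = 6) = (6/7)(6/7)(1/7) = 0.10496.
Weighting by the prior gives 1/5 · 0.017493 = 0.0034985, 1/5 · 0.10496 = 0.020991, 1/5 · 0.13994 = 0.027988, 1/5 · 0.14577 = 0.029155, 1/5 · 0.10496 = 0.020991; with total 0.10262.
Hence P(r = 6 | data) = (0.020991) / (0.10262) = 0.20455.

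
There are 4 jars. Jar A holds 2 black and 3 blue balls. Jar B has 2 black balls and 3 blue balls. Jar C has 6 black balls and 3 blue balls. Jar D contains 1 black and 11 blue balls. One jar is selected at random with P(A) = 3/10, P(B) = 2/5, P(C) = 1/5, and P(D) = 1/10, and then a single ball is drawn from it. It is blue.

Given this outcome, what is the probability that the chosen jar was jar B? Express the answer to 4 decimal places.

The likelihood of this draw under each hypothesis: P(data | jar A) = (3/5) = 3/5; P(data | jar B) = (3/5) = 3/5; P(data | jar C) = (3/9) = 1/3; P(data | jar D) = (11/12) = 11/12.
The prior-weighted likelihoods are 3/10 · 3/5 = 9/50, 2/5 · 3/5 = 6/25, 1/5 · 1/3 = 1/15, 1/10 · 11/12 = 11/120; summing to 347/600.
Hence P(jar B | data) = (6/25) / (347/600) = 144/347.

0.4150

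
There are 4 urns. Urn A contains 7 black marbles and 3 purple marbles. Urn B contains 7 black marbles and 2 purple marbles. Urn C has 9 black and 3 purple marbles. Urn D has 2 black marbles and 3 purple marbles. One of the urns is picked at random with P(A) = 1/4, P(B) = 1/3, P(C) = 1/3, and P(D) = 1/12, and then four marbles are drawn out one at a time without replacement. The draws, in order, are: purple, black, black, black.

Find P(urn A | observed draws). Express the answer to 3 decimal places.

0.260

Under each hypothesis, the probability of the observed sequence is: P(data | urn A) = (3/10)(7/9)(6/8)(5/7) = 0.125; P(data | urn B) = (2/9)(7/8)(6/7)(5/6) = 0.13889; P(data | urn C) = (3/12)(9/11)(8/10)(7/9) = 0.12727; P(data | urn D) = (3/5)(2/4)(1/3)(0/2) = 0.
Weighting by the prior gives 1/4 · 0.125 = 0.03125, 1/3 · 0.13889 = 0.046296, 1/3 · 0.12727 = 0.042424, 1/12 · 0 = 0; with total 0.11997.
Hence P(urn A | data) = (0.03125) / (0.11997) = 0.26048.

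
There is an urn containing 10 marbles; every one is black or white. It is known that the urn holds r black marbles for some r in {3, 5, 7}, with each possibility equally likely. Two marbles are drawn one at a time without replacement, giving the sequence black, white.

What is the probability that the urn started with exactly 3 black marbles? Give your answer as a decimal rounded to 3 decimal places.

0.313

For each hypothesis, P(data | H) works out to: P(data | r = 3) = (3/10)(7/9) = 7/30; P(data | r = 5) = (5/10)(5/9) = 5/18; P(data | r = 7) = (7/10)(3/9) = 7/30.
Weighting by the prior gives 1/3 · 7/30 = 7/90, 1/3 · 5/18 = 5/54, 1/3 · 7/30 = 7/90; with total 67/270.
Hence P(r = 3 | data) = (7/90) / (67/270) = 21/67.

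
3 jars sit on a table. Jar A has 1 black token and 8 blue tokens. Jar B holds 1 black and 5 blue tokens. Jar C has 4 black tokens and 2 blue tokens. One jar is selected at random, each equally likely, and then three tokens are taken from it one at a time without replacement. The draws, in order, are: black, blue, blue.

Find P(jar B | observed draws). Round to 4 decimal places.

0.4839

Compute the likelihood of the observed sequence for each case: P(data | jar A) = (1/9)(8/8)(7/7) = 1/9; P(data | jar B) = (1/6)(5/5)(4/4) = 1/6; P(data | jar C) = (4/6)(2/5)(1/4) = 1/15.
Weighting by the prior gives 1/3 · 1/9 = 1/27, 1/3 · 1/6 = 1/18, 1/3 · 1/15 = 1/45; summing to 31/270.
By Bayes' rule, P(jar B | data) = (1/18) / (31/270) = 15/31.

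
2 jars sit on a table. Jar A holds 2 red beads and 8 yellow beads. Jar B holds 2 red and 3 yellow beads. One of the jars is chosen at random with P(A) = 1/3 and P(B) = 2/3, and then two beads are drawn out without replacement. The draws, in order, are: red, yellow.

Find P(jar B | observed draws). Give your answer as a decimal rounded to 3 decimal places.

Under each hypothesis, the probability of the observed sequence is: P(data | jar A) = (2/10)(8/9) = 8/45; P(data | jar B) = (2/5)(3/4) = 3/10.
The prior-weighted likelihoods are 1/3 · 8/45 = 8/135, 2/3 · 3/10 = 1/5; summing to 7/27.
Hence P(jar B | data) = (1/5) / (7/27) = 27/35.

0.771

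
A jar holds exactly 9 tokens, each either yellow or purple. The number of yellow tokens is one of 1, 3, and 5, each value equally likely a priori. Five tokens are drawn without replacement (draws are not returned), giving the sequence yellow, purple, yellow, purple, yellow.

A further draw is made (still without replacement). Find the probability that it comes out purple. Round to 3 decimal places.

The likelihood of the observed sequence under each hypothesis: P(data | r = 1) = (1/9)(8/8)(0/7) = 0; P(data | r = 3) = (3/9)(6/8)(2/7)(5/6)(1/5) = 1/84; P(data | r = 5) = (5/9)(4/8)(4/7)(3/6)(3/5) = 1/21.
Multiplying each by its prior: 1/3 · 0 = 0, 1/3 · 1/84 = 1/252, 1/3 · 1/21 = 1/63; summing to 5/252.
Normalising, the posterior is P(r = 1 | data) = 0, P(r = 3 | data) = 1/5, P(r = 5 | data) = 4/5.
Averaging over the posterior, P(purple next | data) = (1)(1/5) + (1/2)(4/5) = 3/5.

0.600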